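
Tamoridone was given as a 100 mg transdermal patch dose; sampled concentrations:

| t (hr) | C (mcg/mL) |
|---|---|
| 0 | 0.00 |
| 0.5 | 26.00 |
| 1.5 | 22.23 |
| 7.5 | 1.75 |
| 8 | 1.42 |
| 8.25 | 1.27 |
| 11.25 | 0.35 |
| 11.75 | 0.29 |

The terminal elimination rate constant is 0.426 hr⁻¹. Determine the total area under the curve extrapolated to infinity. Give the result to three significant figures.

AUC = 107 mcg/mL·hr

Trapezoidal AUC_0→11.75:
  [0→0.5]: (0.00+26.00)/2 × 0.5 = 6.5
  [0.5→1.5]: (26.00+22.23)/2 × 1 = 24.115
  [1.5→7.5]: (22.23+1.75)/2 × 6 = 71.94
  [7.5→8]: (1.75+1.42)/2 × 0.5 = 0.7925
  [8→8.25]: (1.42+1.27)/2 × 0.25 = 0.33625
  [8.25→11.25]: (1.27+0.35)/2 × 3 = 2.43
  [11.25→11.75]: (0.35+0.29)/2 × 0.5 = 0.16
  Sum = 106.27375 mcg/mL·hr
Extrapolated tail: C_last / k_e = 0.29 / 0.426 = 0.681
AUC_0→∞ = 106.27375 + 0.681 = 106.95475 mcg/mL·hr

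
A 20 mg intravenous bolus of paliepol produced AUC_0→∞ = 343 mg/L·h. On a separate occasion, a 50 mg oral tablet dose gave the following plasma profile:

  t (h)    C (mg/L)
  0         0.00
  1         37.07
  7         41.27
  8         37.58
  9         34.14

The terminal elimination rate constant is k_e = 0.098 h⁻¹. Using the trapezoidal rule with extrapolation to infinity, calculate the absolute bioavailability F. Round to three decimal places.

F = 0.790

Trapezoidal AUC_0→9 (oral tablet):
  [0→1]: (0.00+37.07)/2 × 1 = 18.535
  [1→7]: (37.07+41.27)/2 × 6 = 235.02
  [7→8]: (41.27+37.58)/2 × 1 = 39.425
  [8→9]: (37.58+34.14)/2 × 1 = 35.86
  Sum = 328.84 mg/L·h
Tail: C_last/k_e = 34.14/0.098 = 348.367
AUC_0→∞ (oral tablet) = 328.84 + 348.367 = 677.207 mg/L·h
F = (AUC_ev/D_ev)/(AUC_iv/D_iv) = (677.207/50)/(343/20) = 13.54414/17.15 = 0.7897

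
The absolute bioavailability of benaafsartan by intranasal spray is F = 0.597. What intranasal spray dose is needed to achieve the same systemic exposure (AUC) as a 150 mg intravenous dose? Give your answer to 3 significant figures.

For equal systemic exposure: F × D_ev = D_iv
D_ev = D_iv / F = 150 / 0.597 = 251.256 mg

D_intranasal = 251 mg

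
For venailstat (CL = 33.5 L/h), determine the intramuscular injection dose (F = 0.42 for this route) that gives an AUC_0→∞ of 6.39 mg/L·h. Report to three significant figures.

Dose = CL × AUC_0→∞ / F
     = 33.5 × 6.39 / 0.42 = 509.679 mg

Dose = 510 mg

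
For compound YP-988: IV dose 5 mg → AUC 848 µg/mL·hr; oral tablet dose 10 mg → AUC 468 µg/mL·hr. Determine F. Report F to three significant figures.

F = 0.276

F = (AUC_ev / D_ev) / (AUC_iv / D_iv)
  = (468/10) / (848/5)
  = 46.8 / 169.6 = 0.2759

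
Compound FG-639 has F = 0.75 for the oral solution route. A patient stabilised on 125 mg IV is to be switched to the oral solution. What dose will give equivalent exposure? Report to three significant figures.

For equal systemic exposure: F × D_ev = D_iv
D_ev = D_iv / F = 125 / 0.75 = 166.667 mg

D_oral = 167 mg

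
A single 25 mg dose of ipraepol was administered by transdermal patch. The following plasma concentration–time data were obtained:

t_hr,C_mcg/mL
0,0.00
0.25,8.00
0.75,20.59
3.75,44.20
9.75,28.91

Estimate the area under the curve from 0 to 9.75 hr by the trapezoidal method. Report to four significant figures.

AUC = 324.7 mcg/mL·hr

Trapezoidal AUC_0→9.75:
  [0→0.25]: (0.00+8.00)/2 × 0.25 = 1.0
  [0.25→0.75]: (8.00+20.59)/2 × 0.5 = 7.1475
  [0.75→3.75]: (20.59+44.20)/2 × 3 = 97.185
  [3.75→9.75]: (44.20+28.91)/2 × 6 = 219.33
  Sum = 324.6625 mcg/mL·hr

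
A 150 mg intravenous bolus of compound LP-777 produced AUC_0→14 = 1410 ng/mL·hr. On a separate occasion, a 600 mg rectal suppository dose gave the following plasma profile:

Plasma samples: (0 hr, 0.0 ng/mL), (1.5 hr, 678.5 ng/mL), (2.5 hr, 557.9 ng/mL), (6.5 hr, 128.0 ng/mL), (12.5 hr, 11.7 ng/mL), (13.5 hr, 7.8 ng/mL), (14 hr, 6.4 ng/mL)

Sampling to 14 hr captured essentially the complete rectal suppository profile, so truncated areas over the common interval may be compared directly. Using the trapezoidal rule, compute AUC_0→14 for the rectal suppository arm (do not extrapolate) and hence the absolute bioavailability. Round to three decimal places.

F = 0.520

Trapezoidal AUC_0→14 (rectal suppository):
  [0→1.5]: (0.0+678.5)/2 × 1.5 = 508.875
  [1.5→2.5]: (678.5+557.9)/2 × 1 = 618.2
  [2.5→6.5]: (557.9+128.0)/2 × 4 = 1371.8
  [6.5→12.5]: (128.0+11.7)/2 × 6 = 419.1
  [12.5→13.5]: (11.7+7.8)/2 × 1 = 9.75
  [13.5→14]: (7.8+6.4)/2 × 0.5 = 3.55
  Sum = 2931.275 ng/mL·hr
F = (AUC_ev/D_ev)/(AUC_iv/D_iv) = (2931.275/600)/(1410/150) = 4.88546/9.4 = 0.5197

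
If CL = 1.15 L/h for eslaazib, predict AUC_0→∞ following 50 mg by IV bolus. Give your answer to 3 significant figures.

AUC_0→∞ = Dose_iv / CL
        = 50 / 1.15 = 43.4783 mg/L·h

AUC = 43.5 mg/L·h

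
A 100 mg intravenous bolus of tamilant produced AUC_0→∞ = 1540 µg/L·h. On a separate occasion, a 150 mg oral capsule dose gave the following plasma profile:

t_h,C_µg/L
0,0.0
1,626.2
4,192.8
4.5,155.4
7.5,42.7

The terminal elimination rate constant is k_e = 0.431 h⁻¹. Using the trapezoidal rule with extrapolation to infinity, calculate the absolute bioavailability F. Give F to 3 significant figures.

F = 0.877

Trapezoidal AUC_0→7.5 (oral capsule):
  [0→1]: (0.0+626.2)/2 × 1 = 313.1
  [1→4]: (626.2+192.8)/2 × 3 = 1228.5
  [4→4.5]: (192.8+155.4)/2 × 0.5 = 87.05
  [4.5→7.5]: (155.4+42.7)/2 × 3 = 297.15
  Sum = 1925.8 µg/L·h
Tail: C_last/k_e = 42.7/0.431 = 99.072
AUC_0→∞ (oral capsule) = 1925.8 + 99.072 = 2024.872 µg/L·h
F = (AUC_ev/D_ev)/(AUC_iv/D_iv) = (2024.872/150)/(1540/100) = 13.4991/15.4 = 0.8766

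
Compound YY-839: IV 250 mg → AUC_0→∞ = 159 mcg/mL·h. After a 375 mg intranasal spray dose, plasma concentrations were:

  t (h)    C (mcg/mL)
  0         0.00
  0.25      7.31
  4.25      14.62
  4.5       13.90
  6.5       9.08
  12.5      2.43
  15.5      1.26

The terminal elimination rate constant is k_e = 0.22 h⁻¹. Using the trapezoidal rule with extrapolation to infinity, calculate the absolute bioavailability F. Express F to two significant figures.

F = 0.49

Trapezoidal AUC_0→15.5 (intranasal spray):
  [0→0.25]: (0.00+7.31)/2 × 0.25 = 0.91375
  [0.25→4.25]: (7.31+14.62)/2 × 4 = 43.86
  [4.25→4.5]: (14.62+13.90)/2 × 0.25 = 3.565
  [4.5→6.5]: (13.90+9.08)/2 × 2 = 22.98
  [6.5→12.5]: (9.08+2.43)/2 × 6 = 34.53
  [12.5→15.5]: (2.43+1.26)/2 × 3 = 5.535
  Sum = 111.38375 mcg/mL·h
Tail: C_last/k_e = 1.26/0.22 = 5.727
AUC_0→∞ (intranasal spray) = 111.38375 + 5.727 = 117.11075 mcg/mL·h
F = (AUC_ev/D_ev)/(AUC_iv/D_iv) = (117.11075/375)/(159/250) = 0.312295/0.636 = 0.4910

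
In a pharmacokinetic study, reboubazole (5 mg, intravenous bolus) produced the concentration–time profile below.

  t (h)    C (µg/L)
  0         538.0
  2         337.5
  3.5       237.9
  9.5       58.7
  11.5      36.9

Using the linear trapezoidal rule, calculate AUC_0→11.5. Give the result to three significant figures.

AUC = 2290 µg/L·h

Trapezoidal AUC_0→11.5:
  [0→2]: (538.0+337.5)/2 × 2 = 875.5
  [2→3.5]: (337.5+237.9)/2 × 1.5 = 431.55
  [3.5→9.5]: (237.9+58.7)/2 × 6 = 889.8
  [9.5→11.5]: (58.7+36.9)/2 × 2 = 95.6
  Sum = 2292.45 µg/L·h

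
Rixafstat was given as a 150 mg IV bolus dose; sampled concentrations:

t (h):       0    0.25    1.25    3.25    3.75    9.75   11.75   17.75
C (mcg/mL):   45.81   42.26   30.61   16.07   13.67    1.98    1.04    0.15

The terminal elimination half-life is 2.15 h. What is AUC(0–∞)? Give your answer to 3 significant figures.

Trapezoidal AUC_0→17.75:
  [0→0.25]: (45.81+42.26)/2 × 0.25 = 11.00875
  [0.25→1.25]: (42.26+30.61)/2 × 1 = 36.435
  [1.25→3.25]: (30.61+16.07)/2 × 2 = 46.68
  [3.25→3.75]: (16.07+13.67)/2 × 0.5 = 7.435
  [3.75→9.75]: (13.67+1.98)/2 × 6 = 46.95
  [9.75→11.75]: (1.98+1.04)/2 × 2 = 3.02
  [11.75→17.75]: (1.04+0.15)/2 × 6 = 3.57
  Sum = 155.09875 mcg/mL·h
k_e = ln2 / t½ = 0.693147 / 2.15 = 0.3224 h^-1
Extrapolated tail: C_last / k_e = 0.15 / 0.3224 = 0.465
AUC_0→∞ = 155.09875 + 0.465 = 155.56375 mcg/mL·h

AUC = 156 mcg/mL·h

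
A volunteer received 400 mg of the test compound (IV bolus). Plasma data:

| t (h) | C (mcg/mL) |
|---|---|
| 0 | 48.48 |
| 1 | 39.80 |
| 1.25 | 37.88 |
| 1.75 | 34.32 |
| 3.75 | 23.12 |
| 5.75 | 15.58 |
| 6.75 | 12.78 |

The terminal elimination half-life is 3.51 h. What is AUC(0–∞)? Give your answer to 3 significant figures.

Trapezoidal AUC_0→6.75:
  [0→1]: (48.48+39.80)/2 × 1 = 44.14
  [1→1.25]: (39.80+37.88)/2 × 0.25 = 9.71
  [1.25→1.75]: (37.88+34.32)/2 × 0.5 = 18.05
  [1.75→3.75]: (34.32+23.12)/2 × 2 = 57.44
  [3.75→5.75]: (23.12+15.58)/2 × 2 = 38.7
  [5.75→6.75]: (15.58+12.78)/2 × 1 = 14.18
  Sum = 182.22 mcg/mL·h
k_e = ln2 / t½ = 0.693147 / 3.51 = 0.1975 h^-1
Extrapolated tail: C_last / k_e = 12.78 / 0.1975 = 64.709
AUC_0→∞ = 182.22 + 64.709 = 246.929 mcg/mL·h

AUC = 247 mcg/mL·h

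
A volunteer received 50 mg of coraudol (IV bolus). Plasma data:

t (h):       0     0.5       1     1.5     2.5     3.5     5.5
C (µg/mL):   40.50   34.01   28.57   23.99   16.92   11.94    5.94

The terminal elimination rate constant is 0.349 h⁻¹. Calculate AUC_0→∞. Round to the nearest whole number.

AUC = 117 µg/mL·h

Trapezoidal AUC_0→5.5:
  [0→0.5]: (40.50+34.01)/2 × 0.5 = 18.6275
  [0.5→1]: (34.01+28.57)/2 × 0.5 = 15.645
  [1→1.5]: (28.57+23.99)/2 × 0.5 = 13.14
  [1.5→2.5]: (23.99+16.92)/2 × 1 = 20.455
  [2.5→3.5]: (16.92+11.94)/2 × 1 = 14.43
  [3.5→5.5]: (11.94+5.94)/2 × 2 = 17.88
  Sum = 100.1775 µg/mL·h
Extrapolated tail: C_last / k_e = 5.94 / 0.349 = 17.020
AUC_0→∞ = 100.1775 + 17.020 = 117.1975 µg/mL·h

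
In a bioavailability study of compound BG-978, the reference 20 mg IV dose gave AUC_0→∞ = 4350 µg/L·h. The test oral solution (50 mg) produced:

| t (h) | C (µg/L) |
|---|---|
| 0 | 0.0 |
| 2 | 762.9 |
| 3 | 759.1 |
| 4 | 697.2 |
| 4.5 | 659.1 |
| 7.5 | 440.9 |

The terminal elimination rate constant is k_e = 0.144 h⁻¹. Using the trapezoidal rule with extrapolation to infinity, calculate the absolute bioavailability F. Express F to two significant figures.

F = 0.67

Trapezoidal AUC_0→7.5 (oral solution):
  [0→2]: (0.0+762.9)/2 × 2 = 762.9
  [2→3]: (762.9+759.1)/2 × 1 = 761.0
  [3→4]: (759.1+697.2)/2 × 1 = 728.15
  [4→4.5]: (697.2+659.1)/2 × 0.5 = 339.075
  [4.5→7.5]: (659.1+440.9)/2 × 3 = 1650.0
  Sum = 4241.125 µg/L·h
Tail: C_last/k_e = 440.9/0.144 = 3061.806
AUC_0→∞ (oral solution) = 4241.125 + 3061.806 = 7302.931 µg/L·h
F = (AUC_ev/D_ev)/(AUC_iv/D_iv) = (7302.931/50)/(4350/20) = 146.05862/217.5 = 0.6715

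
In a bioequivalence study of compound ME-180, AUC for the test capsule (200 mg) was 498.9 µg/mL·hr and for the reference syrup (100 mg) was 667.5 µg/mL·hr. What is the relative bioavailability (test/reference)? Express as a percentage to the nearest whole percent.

F_rel = (AUC_test/D_test) / (AUC_ref/D_ref)
      = (498.9/200) / (667.5/100)
      = 2.4945 / 6.675 = 0.3737 = 37.37%

F_rel = 37%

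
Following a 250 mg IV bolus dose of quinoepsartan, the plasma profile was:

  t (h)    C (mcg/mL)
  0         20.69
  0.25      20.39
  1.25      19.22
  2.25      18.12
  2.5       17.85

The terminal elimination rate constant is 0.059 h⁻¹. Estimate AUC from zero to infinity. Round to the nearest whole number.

Trapezoidal AUC_0→2.5:
  [0→0.25]: (20.69+20.39)/2 × 0.25 = 5.135
  [0.25→1.25]: (20.39+19.22)/2 × 1 = 19.805
  [1.25→2.25]: (19.22+18.12)/2 × 1 = 18.67
  [2.25→2.5]: (18.12+17.85)/2 × 0.25 = 4.49625
  Sum = 48.10625 mcg/mL·h
Extrapolated tail: C_last / k_e = 17.85 / 0.059 = 302.542
AUC_0→∞ = 48.10625 + 302.542 = 350.64825 mcg/mL·h

AUC = 351 mcg/mL·h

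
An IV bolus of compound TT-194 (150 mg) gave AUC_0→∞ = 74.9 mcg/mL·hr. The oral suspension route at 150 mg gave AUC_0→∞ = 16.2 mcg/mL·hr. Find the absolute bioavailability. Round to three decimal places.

F = 0.216

F = (AUC_ev / D_ev) / (AUC_iv / D_iv)
  = (16.2/150) / (74.9/150)
  = 0.108 / 0.499333 = 0.2163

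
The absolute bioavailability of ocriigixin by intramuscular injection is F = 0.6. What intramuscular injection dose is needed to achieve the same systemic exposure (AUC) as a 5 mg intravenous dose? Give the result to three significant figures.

For equal systemic exposure: F × D_ev = D_iv
D_ev = D_iv / F = 5 / 0.6 = 8.33333 mg

D_intramuscular = 8.33 mg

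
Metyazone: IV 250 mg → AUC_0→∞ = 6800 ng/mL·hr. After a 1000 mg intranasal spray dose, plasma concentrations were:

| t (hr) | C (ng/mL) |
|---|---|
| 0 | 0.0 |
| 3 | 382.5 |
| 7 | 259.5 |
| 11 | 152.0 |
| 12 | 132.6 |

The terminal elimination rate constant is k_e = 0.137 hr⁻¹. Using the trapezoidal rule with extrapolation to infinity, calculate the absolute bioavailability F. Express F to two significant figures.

F = 0.14

Trapezoidal AUC_0→12 (intranasal spray):
  [0→3]: (0.0+382.5)/2 × 3 = 573.75
  [3→7]: (382.5+259.5)/2 × 4 = 1284.0
  [7→11]: (259.5+152.0)/2 × 4 = 823.0
  [11→12]: (152.0+132.6)/2 × 1 = 142.3
  Sum = 2823.05 ng/mL·hr
Tail: C_last/k_e = 132.6/0.137 = 967.883
AUC_0→∞ (intranasal spray) = 2823.05 + 967.883 = 3790.933 ng/mL·hr
F = (AUC_ev/D_ev)/(AUC_iv/D_iv) = (3790.933/1000)/(6800/250) = 3.790933/27.2 = 0.1394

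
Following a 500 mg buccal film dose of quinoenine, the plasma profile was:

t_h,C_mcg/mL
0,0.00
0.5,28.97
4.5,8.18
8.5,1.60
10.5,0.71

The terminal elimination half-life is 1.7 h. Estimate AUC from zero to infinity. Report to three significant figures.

AUC = 105 mcg/mL·h

Trapezoidal AUC_0→10.5:
  [0→0.5]: (0.00+28.97)/2 × 0.5 = 7.2425
  [0.5→4.5]: (28.97+8.18)/2 × 4 = 74.3
  [4.5→8.5]: (8.18+1.60)/2 × 4 = 19.56
  [8.5→10.5]: (1.60+0.71)/2 × 2 = 2.31
  Sum = 103.4125 mcg/mL·h
k_e = ln2 / t½ = 0.693147 / 1.7 = 0.4077 h^-1
Extrapolated tail: C_last / k_e = 0.71 / 0.4077 = 1.741
AUC_0→∞ = 103.4125 + 1.741 = 105.1535 mcg/mL·h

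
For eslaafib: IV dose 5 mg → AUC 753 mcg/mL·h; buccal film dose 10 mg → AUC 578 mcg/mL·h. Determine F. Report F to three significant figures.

F = (AUC_ev / D_ev) / (AUC_iv / D_iv)
  = (578/10) / (753/5)
  = 57.8 / 150.6 = 0.3838

F = 0.384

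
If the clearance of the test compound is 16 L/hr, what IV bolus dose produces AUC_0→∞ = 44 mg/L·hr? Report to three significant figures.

Dose = 704 mg

Dose_iv = CL × AUC_0→∞
     = 16 × 44 = 704 mg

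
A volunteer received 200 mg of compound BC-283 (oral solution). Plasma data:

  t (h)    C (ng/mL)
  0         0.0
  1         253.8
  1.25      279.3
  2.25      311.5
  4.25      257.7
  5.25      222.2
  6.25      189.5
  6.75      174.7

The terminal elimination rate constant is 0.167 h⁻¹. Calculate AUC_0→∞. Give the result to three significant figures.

Trapezoidal AUC_0→6.75:
  [0→1]: (0.0+253.8)/2 × 1 = 126.9
  [1→1.25]: (253.8+279.3)/2 × 0.25 = 66.6375
  [1.25→2.25]: (279.3+311.5)/2 × 1 = 295.4
  [2.25→4.25]: (311.5+257.7)/2 × 2 = 569.2
  [4.25→5.25]: (257.7+222.2)/2 × 1 = 239.95
  [5.25→6.25]: (222.2+189.5)/2 × 1 = 205.85
  [6.25→6.75]: (189.5+174.7)/2 × 0.5 = 91.05
  Sum = 1594.9875 ng/mL·h
Extrapolated tail: C_last / k_e = 174.7 / 0.167 = 1046.108
AUC_0→∞ = 1594.9875 + 1046.108 = 2641.0955 ng/mL·h

AUC = 2640 ng/mL·h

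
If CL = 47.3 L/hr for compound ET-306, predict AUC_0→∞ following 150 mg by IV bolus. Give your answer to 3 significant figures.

AUC = 3.17 mg/L·hr

AUC_0→∞ = Dose_iv / CL
        = 150 / 47.3 = 3.17125 mg/L·hr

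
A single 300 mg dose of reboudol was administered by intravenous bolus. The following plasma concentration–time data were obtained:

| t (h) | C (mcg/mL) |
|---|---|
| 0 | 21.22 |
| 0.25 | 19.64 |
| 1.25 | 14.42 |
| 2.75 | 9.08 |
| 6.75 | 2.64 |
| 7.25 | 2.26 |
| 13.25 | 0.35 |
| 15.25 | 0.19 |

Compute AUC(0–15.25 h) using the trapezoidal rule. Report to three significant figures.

AUC = 72.8 mcg/mL·h

Trapezoidal AUC_0→15.25:
  [0→0.25]: (21.22+19.64)/2 × 0.25 = 5.1075
  [0.25→1.25]: (19.64+14.42)/2 × 1 = 17.03
  [1.25→2.75]: (14.42+9.08)/2 × 1.5 = 17.625
  [2.75→6.75]: (9.08+2.64)/2 × 4 = 23.44
  [6.75→7.25]: (2.64+2.26)/2 × 0.5 = 1.225
  [7.25→13.25]: (2.26+0.35)/2 × 6 = 7.83
  [13.25→15.25]: (0.35+0.19)/2 × 2 = 0.54
  Sum = 72.7975 mcg/mL·h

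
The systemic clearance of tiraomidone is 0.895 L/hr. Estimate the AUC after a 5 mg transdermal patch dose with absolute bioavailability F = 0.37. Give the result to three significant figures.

AUC = 2.07 mg/L·hr

AUC_0→∞ = F × Dose / CL
        = 0.37 × 5 / 0.895 = 2.06704 mg/L·hr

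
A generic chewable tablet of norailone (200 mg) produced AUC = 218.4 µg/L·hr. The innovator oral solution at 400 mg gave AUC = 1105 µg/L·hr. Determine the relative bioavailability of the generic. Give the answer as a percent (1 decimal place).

F_rel = 39.5%

F_rel = (AUC_test/D_test) / (AUC_ref/D_ref)
      = (218.4/200) / (1105/400)
      = 1.092 / 2.7625 = 0.3953 = 39.53%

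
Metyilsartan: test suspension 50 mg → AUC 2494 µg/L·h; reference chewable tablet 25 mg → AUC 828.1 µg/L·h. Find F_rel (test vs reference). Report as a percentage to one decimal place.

F_rel = (AUC_test/D_test) / (AUC_ref/D_ref)
      = (2494/50) / (828.1/25)
      = 49.88 / 33.124 = 1.5059 = 150.59%

F_rel = 150.6%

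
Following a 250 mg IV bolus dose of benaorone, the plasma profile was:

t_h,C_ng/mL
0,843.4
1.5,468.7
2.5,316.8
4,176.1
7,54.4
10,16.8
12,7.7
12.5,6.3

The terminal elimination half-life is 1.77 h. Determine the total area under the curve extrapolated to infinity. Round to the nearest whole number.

AUC = 2243 ng/mL·h

Trapezoidal AUC_0→12.5:
  [0→1.5]: (843.4+468.7)/2 × 1.5 = 984.075
  [1.5→2.5]: (468.7+316.8)/2 × 1 = 392.75
  [2.5→4]: (316.8+176.1)/2 × 1.5 = 369.675
  [4→7]: (176.1+54.4)/2 × 3 = 345.75
  [7→10]: (54.4+16.8)/2 × 3 = 106.8
  [10→12]: (16.8+7.7)/2 × 2 = 24.5
  [12→12.5]: (7.7+6.3)/2 × 0.5 = 3.5
  Sum = 2227.05 ng/mL·h
k_e = ln2 / t½ = 0.693147 / 1.77 = 0.3916 h^-1
Extrapolated tail: C_last / k_e = 6.3 / 0.3916 = 16.088
AUC_0→∞ = 2227.05 + 16.088 = 2243.138 ng/mL·h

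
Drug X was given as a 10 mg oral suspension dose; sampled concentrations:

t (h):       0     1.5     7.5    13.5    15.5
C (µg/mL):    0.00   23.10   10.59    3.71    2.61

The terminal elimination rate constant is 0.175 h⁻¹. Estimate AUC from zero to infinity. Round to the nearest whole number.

AUC = 183 µg/mL·h

Trapezoidal AUC_0→15.5:
  [0→1.5]: (0.00+23.10)/2 × 1.5 = 17.325
  [1.5→7.5]: (23.10+10.59)/2 × 6 = 101.07
  [7.5→13.5]: (10.59+3.71)/2 × 6 = 42.9
  [13.5→15.5]: (3.71+2.61)/2 × 2 = 6.32
  Sum = 167.615 µg/mL·h
Extrapolated tail: C_last / k_e = 2.61 / 0.175 = 14.914
AUC_0→∞ = 167.615 + 14.914 = 182.529 µg/mL·h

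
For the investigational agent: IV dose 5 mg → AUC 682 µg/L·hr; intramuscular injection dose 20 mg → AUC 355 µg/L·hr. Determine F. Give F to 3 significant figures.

F = (AUC_ev / D_ev) / (AUC_iv / D_iv)
  = (355/20) / (682/5)
  = 17.75 / 136.4 = 0.1301

F = 0.130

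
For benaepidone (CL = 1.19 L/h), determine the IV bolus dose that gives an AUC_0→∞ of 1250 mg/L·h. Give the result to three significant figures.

Dose_iv = CL × AUC_0→∞
     = 1.19 × 1250 = 1487.5 mg

Dose = 1490 mg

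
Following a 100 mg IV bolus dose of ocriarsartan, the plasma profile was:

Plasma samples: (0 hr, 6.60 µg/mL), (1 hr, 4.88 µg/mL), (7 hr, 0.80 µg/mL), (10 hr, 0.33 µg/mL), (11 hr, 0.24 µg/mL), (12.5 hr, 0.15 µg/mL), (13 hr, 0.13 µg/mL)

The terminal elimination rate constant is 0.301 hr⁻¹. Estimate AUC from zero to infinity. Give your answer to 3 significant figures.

AUC = 25.6 µg/mL·hr

Trapezoidal AUC_0→13:
  [0→1]: (6.60+4.88)/2 × 1 = 5.74
  [1→7]: (4.88+0.80)/2 × 6 = 17.04
  [7→10]: (0.80+0.33)/2 × 3 = 1.695
  [10→11]: (0.33+0.24)/2 × 1 = 0.285
  [11→12.5]: (0.24+0.15)/2 × 1.5 = 0.2925
  [12.5→13]: (0.15+0.13)/2 × 0.5 = 0.07
  Sum = 25.1225 µg/mL·hr
Extrapolated tail: C_last / k_e = 0.13 / 0.301 = 0.432
AUC_0→∞ = 25.1225 + 0.432 = 25.5545 µg/mL·hr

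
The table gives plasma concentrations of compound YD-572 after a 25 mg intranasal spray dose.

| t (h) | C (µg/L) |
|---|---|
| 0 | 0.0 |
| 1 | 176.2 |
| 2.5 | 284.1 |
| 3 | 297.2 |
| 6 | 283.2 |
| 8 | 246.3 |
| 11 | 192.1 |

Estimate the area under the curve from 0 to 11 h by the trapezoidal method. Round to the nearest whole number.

AUC = 2636 µg/L·h

Trapezoidal AUC_0→11:
  [0→1]: (0.0+176.2)/2 × 1 = 88.1
  [1→2.5]: (176.2+284.1)/2 × 1.5 = 345.225
  [2.5→3]: (284.1+297.2)/2 × 0.5 = 145.325
  [3→6]: (297.2+283.2)/2 × 3 = 870.6
  [6→8]: (283.2+246.3)/2 × 2 = 529.5
  [8→11]: (246.3+192.1)/2 × 3 = 657.6
  Sum = 2636.35 µg/L·h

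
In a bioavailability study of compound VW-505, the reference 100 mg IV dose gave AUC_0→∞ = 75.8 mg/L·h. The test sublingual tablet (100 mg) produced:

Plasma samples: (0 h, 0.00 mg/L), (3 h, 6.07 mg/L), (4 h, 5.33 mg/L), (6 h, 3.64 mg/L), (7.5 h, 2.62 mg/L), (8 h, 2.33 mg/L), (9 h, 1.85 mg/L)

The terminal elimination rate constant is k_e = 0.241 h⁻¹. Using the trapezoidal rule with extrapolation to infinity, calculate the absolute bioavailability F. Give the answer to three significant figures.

Trapezoidal AUC_0→9 (sublingual tablet):
  [0→3]: (0.00+6.07)/2 × 3 = 9.105
  [3→4]: (6.07+5.33)/2 × 1 = 5.7
  [4→6]: (5.33+3.64)/2 × 2 = 8.97
  [6→7.5]: (3.64+2.62)/2 × 1.5 = 4.695
  [7.5→8]: (2.62+2.33)/2 × 0.5 = 1.2375
  [8→9]: (2.33+1.85)/2 × 1 = 2.09
  Sum = 31.7975 mg/L·h
Tail: C_last/k_e = 1.85/0.241 = 7.676
AUC_0→∞ (sublingual tablet) = 31.7975 + 7.676 = 39.4735 mg/L·h
F = (AUC_ev/D_ev)/(AUC_iv/D_iv) = (39.4735/100)/(75.8/100) = 0.394735/0.758 = 0.5208

F = 0.521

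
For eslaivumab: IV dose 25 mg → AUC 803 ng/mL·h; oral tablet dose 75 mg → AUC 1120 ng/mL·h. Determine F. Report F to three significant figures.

F = 0.465

F = (AUC_ev / D_ev) / (AUC_iv / D_iv)
  = (1120/75) / (803/25)
  = 14.9333 / 32.12 = 0.4649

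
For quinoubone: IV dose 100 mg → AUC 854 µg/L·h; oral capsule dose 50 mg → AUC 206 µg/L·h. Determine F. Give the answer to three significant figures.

F = (AUC_ev / D_ev) / (AUC_iv / D_iv)
  = (206/50) / (854/100)
  = 4.12 / 8.54 = 0.4824

F = 0.482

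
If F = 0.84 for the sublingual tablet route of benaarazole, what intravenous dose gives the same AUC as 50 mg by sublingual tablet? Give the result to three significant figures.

Systemic exposure from an extravascular dose = F × D_ev, so the equivalent IV dose is F × D_ev.
D_iv = F × D_ev = 0.84 × 50 = 42 mg

D_iv = 42.0 mg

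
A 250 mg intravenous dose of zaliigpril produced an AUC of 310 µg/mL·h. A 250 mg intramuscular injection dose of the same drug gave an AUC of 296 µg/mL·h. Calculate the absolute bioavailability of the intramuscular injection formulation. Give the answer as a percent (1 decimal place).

F = 95.5%

F = (AUC_ev / D_ev) / (AUC_iv / D_iv)
  = (296/250) / (310/250)
  = 1.184 / 1.24 = 0.9548
  = 95.48%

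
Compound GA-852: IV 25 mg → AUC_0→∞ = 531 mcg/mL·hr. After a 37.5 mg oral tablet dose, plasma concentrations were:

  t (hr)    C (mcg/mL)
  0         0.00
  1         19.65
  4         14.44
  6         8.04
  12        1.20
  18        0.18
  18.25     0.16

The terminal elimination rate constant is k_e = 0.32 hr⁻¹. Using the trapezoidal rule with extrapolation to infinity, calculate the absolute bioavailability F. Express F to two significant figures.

Trapezoidal AUC_0→18.25 (oral tablet):
  [0→1]: (0.00+19.65)/2 × 1 = 9.825
  [1→4]: (19.65+14.44)/2 × 3 = 51.135
  [4→6]: (14.44+8.04)/2 × 2 = 22.48
  [6→12]: (8.04+1.20)/2 × 6 = 27.72
  [12→18]: (1.20+0.18)/2 × 6 = 4.14
  [18→18.25]: (0.18+0.16)/2 × 0.25 = 0.0425
  Sum = 115.3425 mcg/mL·hr
Tail: C_last/k_e = 0.16/0.32 = 0.500
AUC_0→∞ (oral tablet) = 115.3425 + 0.500 = 115.8425 mcg/mL·hr
F = (AUC_ev/D_ev)/(AUC_iv/D_iv) = (115.8425/37.5)/(531/25) = 3.08913/21.24 = 0.1454

F = 0.15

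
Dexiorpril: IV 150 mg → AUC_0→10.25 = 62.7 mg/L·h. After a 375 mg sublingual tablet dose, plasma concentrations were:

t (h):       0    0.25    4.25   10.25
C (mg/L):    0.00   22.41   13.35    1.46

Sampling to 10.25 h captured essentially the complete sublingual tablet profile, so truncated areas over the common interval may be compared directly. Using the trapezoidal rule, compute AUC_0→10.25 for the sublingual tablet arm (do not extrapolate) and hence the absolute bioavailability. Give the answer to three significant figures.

Trapezoidal AUC_0→10.25 (sublingual tablet):
  [0→0.25]: (0.00+22.41)/2 × 0.25 = 2.80125
  [0.25→4.25]: (22.41+13.35)/2 × 4 = 71.52
  [4.25→10.25]: (13.35+1.46)/2 × 6 = 44.43
  Sum = 118.75125 mg/L·h
F = (AUC_ev/D_ev)/(AUC_iv/D_iv) = (118.75125/375)/(62.7/150) = 0.31667/0.418 = 0.7576

F = 0.758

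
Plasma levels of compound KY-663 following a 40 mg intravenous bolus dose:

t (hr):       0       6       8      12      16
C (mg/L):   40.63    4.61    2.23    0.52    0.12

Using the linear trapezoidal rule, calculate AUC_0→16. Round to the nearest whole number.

Trapezoidal AUC_0→16:
  [0→6]: (40.63+4.61)/2 × 6 = 135.72
  [6→8]: (4.61+2.23)/2 × 2 = 6.84
  [8→12]: (2.23+0.52)/2 × 4 = 5.5
  [12→16]: (0.52+0.12)/2 × 4 = 1.28
  Sum = 149.34 mg/L·hr

AUC = 149 mg/L·hr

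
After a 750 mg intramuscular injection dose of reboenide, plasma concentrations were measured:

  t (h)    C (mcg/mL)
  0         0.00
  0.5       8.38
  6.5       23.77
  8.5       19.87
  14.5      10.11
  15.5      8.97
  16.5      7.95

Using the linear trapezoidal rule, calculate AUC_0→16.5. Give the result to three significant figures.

AUC = 250 mcg/mL·h

Trapezoidal AUC_0→16.5:
  [0→0.5]: (0.00+8.38)/2 × 0.5 = 2.095
  [0.5→6.5]: (8.38+23.77)/2 × 6 = 96.45
  [6.5→8.5]: (23.77+19.87)/2 × 2 = 43.64
  [8.5→14.5]: (19.87+10.11)/2 × 6 = 89.94
  [14.5→15.5]: (10.11+8.97)/2 × 1 = 9.54
  [15.5→16.5]: (8.97+7.95)/2 × 1 = 8.46
  Sum = 250.125 mcg/mL·h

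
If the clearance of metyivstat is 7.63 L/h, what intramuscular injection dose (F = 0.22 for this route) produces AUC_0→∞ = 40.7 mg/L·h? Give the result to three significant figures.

Dose = 1410 mg

Dose = CL × AUC_0→∞ / F
     = 7.63 × 40.7 / 0.22 = 1411.55 mg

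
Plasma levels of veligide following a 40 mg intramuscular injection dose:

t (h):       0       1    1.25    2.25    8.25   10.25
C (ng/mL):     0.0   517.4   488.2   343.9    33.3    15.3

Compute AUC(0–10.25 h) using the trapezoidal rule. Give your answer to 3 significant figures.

Trapezoidal AUC_0→10.25:
  [0→1]: (0.0+517.4)/2 × 1 = 258.7
  [1→1.25]: (517.4+488.2)/2 × 0.25 = 125.7
  [1.25→2.25]: (488.2+343.9)/2 × 1 = 416.05
  [2.25→8.25]: (343.9+33.3)/2 × 6 = 1131.6
  [8.25→10.25]: (33.3+15.3)/2 × 2 = 48.6
  Sum = 1980.65 ng/mL·h

AUC = 1980 ng/mL·h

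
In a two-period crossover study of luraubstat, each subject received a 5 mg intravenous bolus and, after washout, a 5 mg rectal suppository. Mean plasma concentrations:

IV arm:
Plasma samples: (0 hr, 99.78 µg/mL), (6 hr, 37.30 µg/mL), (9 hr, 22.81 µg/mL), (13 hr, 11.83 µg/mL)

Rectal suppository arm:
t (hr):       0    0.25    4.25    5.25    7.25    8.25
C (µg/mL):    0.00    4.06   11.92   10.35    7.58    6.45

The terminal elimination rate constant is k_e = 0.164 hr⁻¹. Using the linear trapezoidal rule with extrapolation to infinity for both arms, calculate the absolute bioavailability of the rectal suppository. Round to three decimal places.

F = 0.168

Trapezoidal AUC_0→13 (IV):
  [0→6]: (99.78+37.30)/2 × 6 = 411.24
  [6→9]: (37.30+22.81)/2 × 3 = 90.165
  [9→13]: (22.81+11.83)/2 × 4 = 69.28
  Sum = 570.685 µg/mL·hr
IV tail: 11.83/0.164 = 72.134; AUC_iv,0→∞ = 570.685 + 72.134 = 642.819 µg/mL·hr
Trapezoidal AUC_0→8.25 (rectal suppository):
  [0→0.25]: (0.00+4.06)/2 × 0.25 = 0.5075
  [0.25→4.25]: (4.06+11.92)/2 × 4 = 31.96
  [4.25→5.25]: (11.92+10.35)/2 × 1 = 11.135
  [5.25→7.25]: (10.35+7.58)/2 × 2 = 17.93
  [7.25→8.25]: (7.58+6.45)/2 × 1 = 7.015
  Sum = 68.5475 µg/mL·hr
rectal suppository tail: 6.45/0.164 = 39.329; AUC_ev,0→∞ = 68.5475 + 39.329 = 107.8765 µg/mL·hr
F = (AUC_ev/D_ev)/(AUC_iv/D_iv) = (107.8765/5)/(642.819/5) = 21.5753/128.5638 = 0.1678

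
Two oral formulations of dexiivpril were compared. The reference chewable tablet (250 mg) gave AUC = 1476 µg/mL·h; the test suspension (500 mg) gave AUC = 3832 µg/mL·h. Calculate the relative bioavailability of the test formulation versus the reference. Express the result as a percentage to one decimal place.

F_rel = 129.8%

F_rel = (AUC_test/D_test) / (AUC_ref/D_ref)
      = (3832/500) / (1476/250)
      = 7.664 / 5.904 = 1.2981 = 129.81%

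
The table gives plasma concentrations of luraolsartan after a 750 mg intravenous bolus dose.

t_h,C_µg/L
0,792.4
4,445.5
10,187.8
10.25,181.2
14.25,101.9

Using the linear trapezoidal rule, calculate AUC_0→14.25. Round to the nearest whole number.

AUC = 4988 µg/L·h

Trapezoidal AUC_0→14.25:
  [0→4]: (792.4+445.5)/2 × 4 = 2475.8
  [4→10]: (445.5+187.8)/2 × 6 = 1899.9
  [10→10.25]: (187.8+181.2)/2 × 0.25 = 46.125
  [10.25→14.25]: (181.2+101.9)/2 × 4 = 566.2
  Sum = 4988.025 µg/L·h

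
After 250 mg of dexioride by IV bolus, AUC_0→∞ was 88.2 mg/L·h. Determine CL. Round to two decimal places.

CL = Dose_iv / AUC_0→∞
   = 250 / 88.2 = 2.83447 L/h

CL = 2.83 L/h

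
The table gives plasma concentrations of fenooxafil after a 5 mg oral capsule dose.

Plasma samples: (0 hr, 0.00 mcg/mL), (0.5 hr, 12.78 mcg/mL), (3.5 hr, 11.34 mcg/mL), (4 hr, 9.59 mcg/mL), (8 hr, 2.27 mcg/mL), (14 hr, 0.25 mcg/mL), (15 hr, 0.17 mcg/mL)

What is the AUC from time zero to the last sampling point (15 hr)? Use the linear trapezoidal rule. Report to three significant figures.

Trapezoidal AUC_0→15:
  [0→0.5]: (0.00+12.78)/2 × 0.5 = 3.195
  [0.5→3.5]: (12.78+11.34)/2 × 3 = 36.18
  [3.5→4]: (11.34+9.59)/2 × 0.5 = 5.2325
  [4→8]: (9.59+2.27)/2 × 4 = 23.72
  [8→14]: (2.27+0.25)/2 × 6 = 7.56
  [14→15]: (0.25+0.17)/2 × 1 = 0.21
  Sum = 76.0975 mcg/mL·hr

AUC = 76.1 mcg/mL·hr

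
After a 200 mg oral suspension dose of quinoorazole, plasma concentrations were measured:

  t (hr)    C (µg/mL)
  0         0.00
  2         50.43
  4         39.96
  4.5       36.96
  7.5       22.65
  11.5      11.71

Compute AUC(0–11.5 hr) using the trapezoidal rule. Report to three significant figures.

Trapezoidal AUC_0→11.5:
  [0→2]: (0.00+50.43)/2 × 2 = 50.43
  [2→4]: (50.43+39.96)/2 × 2 = 90.39
  [4→4.5]: (39.96+36.96)/2 × 0.5 = 19.23
  [4.5→7.5]: (36.96+22.65)/2 × 3 = 89.415
  [7.5→11.5]: (22.65+11.71)/2 × 4 = 68.72
  Sum = 318.185 µg/mL·hr

AUC = 318 µg/mL·hr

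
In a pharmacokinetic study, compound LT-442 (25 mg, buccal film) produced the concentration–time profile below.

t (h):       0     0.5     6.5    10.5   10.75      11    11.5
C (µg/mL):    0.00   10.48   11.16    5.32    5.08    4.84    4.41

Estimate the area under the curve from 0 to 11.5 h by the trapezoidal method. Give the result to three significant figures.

Trapezoidal AUC_0→11.5:
  [0→0.5]: (0.00+10.48)/2 × 0.5 = 2.62
  [0.5→6.5]: (10.48+11.16)/2 × 6 = 64.92
  [6.5→10.5]: (11.16+5.32)/2 × 4 = 32.96
  [10.5→10.75]: (5.32+5.08)/2 × 0.25 = 1.3
  [10.75→11]: (5.08+4.84)/2 × 0.25 = 1.24
  [11→11.5]: (4.84+4.41)/2 × 0.5 = 2.3125
  Sum = 105.3525 µg/mL·h

AUC = 105 µg/mL·h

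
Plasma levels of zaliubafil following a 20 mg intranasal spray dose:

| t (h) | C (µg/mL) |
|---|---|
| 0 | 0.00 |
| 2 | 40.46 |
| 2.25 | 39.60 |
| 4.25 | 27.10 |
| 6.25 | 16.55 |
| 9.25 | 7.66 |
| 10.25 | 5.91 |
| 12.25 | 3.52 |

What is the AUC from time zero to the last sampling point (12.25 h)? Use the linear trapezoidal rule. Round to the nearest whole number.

Trapezoidal AUC_0→12.25:
  [0→2]: (0.00+40.46)/2 × 2 = 40.46
  [2→2.25]: (40.46+39.60)/2 × 0.25 = 10.0075
  [2.25→4.25]: (39.60+27.10)/2 × 2 = 66.7
  [4.25→6.25]: (27.10+16.55)/2 × 2 = 43.65
  [6.25→9.25]: (16.55+7.66)/2 × 3 = 36.315
  [9.25→10.25]: (7.66+5.91)/2 × 1 = 6.785
  [10.25→12.25]: (5.91+3.52)/2 × 2 = 9.43
  Sum = 213.3475 µg/mL·h

AUC = 213 µg/mL·h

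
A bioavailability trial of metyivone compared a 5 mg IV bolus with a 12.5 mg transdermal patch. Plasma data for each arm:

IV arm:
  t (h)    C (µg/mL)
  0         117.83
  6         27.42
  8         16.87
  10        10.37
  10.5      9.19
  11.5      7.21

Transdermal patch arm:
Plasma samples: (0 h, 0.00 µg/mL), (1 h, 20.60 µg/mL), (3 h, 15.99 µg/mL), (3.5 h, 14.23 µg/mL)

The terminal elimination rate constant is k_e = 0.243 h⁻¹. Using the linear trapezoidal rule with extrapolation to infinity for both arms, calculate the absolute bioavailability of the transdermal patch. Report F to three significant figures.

Trapezoidal AUC_0→11.5 (IV):
  [0→6]: (117.83+27.42)/2 × 6 = 435.75
  [6→8]: (27.42+16.87)/2 × 2 = 44.29
  [8→10]: (16.87+10.37)/2 × 2 = 27.24
  [10→10.5]: (10.37+9.19)/2 × 0.5 = 4.89
  [10.5→11.5]: (9.19+7.21)/2 × 1 = 8.2
  Sum = 520.37 µg/mL·h
IV tail: 7.21/0.243 = 29.671; AUC_iv,0→∞ = 520.37 + 29.671 = 550.041 µg/mL·h
Trapezoidal AUC_0→3.5 (transdermal patch):
  [0→1]: (0.00+20.60)/2 × 1 = 10.3
  [1→3]: (20.60+15.99)/2 × 2 = 36.59
  [3→3.5]: (15.99+14.23)/2 × 0.5 = 7.555
  Sum = 54.445 µg/mL·h
transdermal patch tail: 14.23/0.243 = 58.560; AUC_ev,0→∞ = 54.445 + 58.560 = 113.005 µg/mL·h
F = (AUC_ev/D_ev)/(AUC_iv/D_iv) = (113.005/12.5)/(550.041/5) = 9.0404/110.0082 = 0.0822

F = 0.0822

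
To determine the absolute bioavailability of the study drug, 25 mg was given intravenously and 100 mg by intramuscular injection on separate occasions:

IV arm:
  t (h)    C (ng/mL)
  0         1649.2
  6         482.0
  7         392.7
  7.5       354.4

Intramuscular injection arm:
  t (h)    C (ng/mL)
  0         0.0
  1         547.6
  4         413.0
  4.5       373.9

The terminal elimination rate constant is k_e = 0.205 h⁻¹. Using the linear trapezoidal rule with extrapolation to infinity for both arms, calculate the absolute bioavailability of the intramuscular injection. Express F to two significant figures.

Trapezoidal AUC_0→7.5 (IV):
  [0→6]: (1649.2+482.0)/2 × 6 = 6393.6
  [6→7]: (482.0+392.7)/2 × 1 = 437.35
  [7→7.5]: (392.7+354.4)/2 × 0.5 = 186.775
  Sum = 7017.725 ng/mL·h
IV tail: 354.4/0.205 = 1728.780; AUC_iv,0→∞ = 7017.725 + 1728.780 = 8746.505 ng/mL·h
Trapezoidal AUC_0→4.5 (intramuscular injection):
  [0→1]: (0.0+547.6)/2 × 1 = 273.8
  [1→4]: (547.6+413.0)/2 × 3 = 1440.9
  [4→4.5]: (413.0+373.9)/2 × 0.5 = 196.725
  Sum = 1911.425 ng/mL·h
intramuscular injection tail: 373.9/0.205 = 1823.902; AUC_ev,0→∞ = 1911.425 + 1823.902 = 3735.327 ng/mL·h
F = (AUC_ev/D_ev)/(AUC_iv/D_iv) = (3735.327/100)/(8746.505/25) = 37.35327/349.8602 = 0.1068

F = 0.11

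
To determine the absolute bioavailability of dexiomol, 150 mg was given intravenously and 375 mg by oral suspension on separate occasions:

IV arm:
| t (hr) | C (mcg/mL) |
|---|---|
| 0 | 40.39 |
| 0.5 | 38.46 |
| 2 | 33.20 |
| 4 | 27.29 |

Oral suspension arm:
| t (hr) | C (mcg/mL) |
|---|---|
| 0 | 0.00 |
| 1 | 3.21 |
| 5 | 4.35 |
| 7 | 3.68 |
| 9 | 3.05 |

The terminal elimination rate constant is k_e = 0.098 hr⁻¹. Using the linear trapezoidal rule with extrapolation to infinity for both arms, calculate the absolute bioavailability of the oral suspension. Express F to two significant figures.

Trapezoidal AUC_0→4 (IV):
  [0→0.5]: (40.39+38.46)/2 × 0.5 = 19.7125
  [0.5→2]: (38.46+33.20)/2 × 1.5 = 53.745
  [2→4]: (33.20+27.29)/2 × 2 = 60.49
  Sum = 133.9475 mcg/mL·hr
IV tail: 27.29/0.098 = 278.469; AUC_iv,0→∞ = 133.9475 + 278.469 = 412.4165 mcg/mL·hr
Trapezoidal AUC_0→9 (oral suspension):
  [0→1]: (0.00+3.21)/2 × 1 = 1.605
  [1→5]: (3.21+4.35)/2 × 4 = 15.12
  [5→7]: (4.35+3.68)/2 × 2 = 8.03
  [7→9]: (3.68+3.05)/2 × 2 = 6.73
  Sum = 31.485 mcg/mL·hr
oral suspension tail: 3.05/0.098 = 31.122; AUC_ev,0→∞ = 31.485 + 31.122 = 62.607 mcg/mL·hr
F = (AUC_ev/D_ev)/(AUC_iv/D_iv) = (62.607/375)/(412.4165/150) = 0.166952/2.74944 = 0.0607

F = 0.061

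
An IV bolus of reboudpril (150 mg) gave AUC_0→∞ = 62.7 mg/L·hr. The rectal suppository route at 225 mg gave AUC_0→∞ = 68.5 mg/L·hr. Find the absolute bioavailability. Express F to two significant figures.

F = (AUC_ev / D_ev) / (AUC_iv / D_iv)
  = (68.5/225) / (62.7/150)
  = 0.304444 / 0.418 = 0.7283

F = 0.73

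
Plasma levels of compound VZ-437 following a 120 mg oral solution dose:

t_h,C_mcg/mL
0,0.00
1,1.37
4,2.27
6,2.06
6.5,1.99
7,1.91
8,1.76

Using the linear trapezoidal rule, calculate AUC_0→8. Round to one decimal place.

Trapezoidal AUC_0→8:
  [0→1]: (0.00+1.37)/2 × 1 = 0.685
  [1→4]: (1.37+2.27)/2 × 3 = 5.46
  [4→6]: (2.27+2.06)/2 × 2 = 4.33
  [6→6.5]: (2.06+1.99)/2 × 0.5 = 1.0125
  [6.5→7]: (1.99+1.91)/2 × 0.5 = 0.975
  [7→8]: (1.91+1.76)/2 × 1 = 1.835
  Sum = 14.2975 mcg/mL·h

AUC = 14.3 mcg/mL·h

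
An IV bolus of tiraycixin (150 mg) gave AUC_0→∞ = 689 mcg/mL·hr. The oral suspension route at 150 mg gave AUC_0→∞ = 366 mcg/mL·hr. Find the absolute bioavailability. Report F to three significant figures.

F = 0.531

F = (AUC_ev / D_ev) / (AUC_iv / D_iv)
  = (366/150) / (689/150)
  = 2.44 / 4.59333 = 0.5312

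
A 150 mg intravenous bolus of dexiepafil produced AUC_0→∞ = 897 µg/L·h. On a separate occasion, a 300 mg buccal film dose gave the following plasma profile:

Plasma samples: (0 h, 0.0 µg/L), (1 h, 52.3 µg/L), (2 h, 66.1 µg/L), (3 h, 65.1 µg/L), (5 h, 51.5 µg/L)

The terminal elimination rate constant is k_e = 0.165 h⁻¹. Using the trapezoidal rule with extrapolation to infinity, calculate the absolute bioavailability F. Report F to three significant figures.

Trapezoidal AUC_0→5 (buccal film):
  [0→1]: (0.0+52.3)/2 × 1 = 26.15
  [1→2]: (52.3+66.1)/2 × 1 = 59.2
  [2→3]: (66.1+65.1)/2 × 1 = 65.6
  [3→5]: (65.1+51.5)/2 × 2 = 116.6
  Sum = 267.55 µg/L·h
Tail: C_last/k_e = 51.5/0.165 = 312.121
AUC_0→∞ (buccal film) = 267.55 + 312.121 = 579.671 µg/L·h
F = (AUC_ev/D_ev)/(AUC_iv/D_iv) = (579.671/300)/(897/150) = 1.93224/5.98 = 0.3231

F = 0.323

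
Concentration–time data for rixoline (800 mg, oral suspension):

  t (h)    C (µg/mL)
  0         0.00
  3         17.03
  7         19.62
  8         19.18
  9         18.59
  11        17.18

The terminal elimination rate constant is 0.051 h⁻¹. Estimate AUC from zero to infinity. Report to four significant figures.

AUC = 509.8 µg/mL·h

Trapezoidal AUC_0→11:
  [0→3]: (0.00+17.03)/2 × 3 = 25.545
  [3→7]: (17.03+19.62)/2 × 4 = 73.3
  [7→8]: (19.62+19.18)/2 × 1 = 19.4
  [8→9]: (19.18+18.59)/2 × 1 = 18.885
  [9→11]: (18.59+17.18)/2 × 2 = 35.77
  Sum = 172.9 µg/mL·h
Extrapolated tail: C_last / k_e = 17.18 / 0.051 = 336.863
AUC_0→∞ = 172.9 + 336.863 = 509.763 µg/mL·h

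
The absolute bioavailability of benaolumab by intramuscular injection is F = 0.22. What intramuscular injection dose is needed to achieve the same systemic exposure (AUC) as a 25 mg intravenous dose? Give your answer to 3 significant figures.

For equal systemic exposure: F × D_ev = D_iv
D_ev = D_iv / F = 25 / 0.22 = 113.636 mg

D_intramuscular = 114 mg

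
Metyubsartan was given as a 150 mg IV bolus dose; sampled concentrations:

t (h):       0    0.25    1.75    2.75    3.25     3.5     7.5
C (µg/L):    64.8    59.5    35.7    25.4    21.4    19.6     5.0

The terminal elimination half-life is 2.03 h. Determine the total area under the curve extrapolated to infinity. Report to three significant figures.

Trapezoidal AUC_0→7.5:
  [0→0.25]: (64.8+59.5)/2 × 0.25 = 15.5375
  [0.25→1.75]: (59.5+35.7)/2 × 1.5 = 71.4
  [1.75→2.75]: (35.7+25.4)/2 × 1 = 30.55
  [2.75→3.25]: (25.4+21.4)/2 × 0.5 = 11.7
  [3.25→3.5]: (21.4+19.6)/2 × 0.25 = 5.125
  [3.5→7.5]: (19.6+5.0)/2 × 4 = 49.2
  Sum = 183.5125 µg/L·h
k_e = ln2 / t½ = 0.693147 / 2.03 = 0.3415 h^-1
Extrapolated tail: C_last / k_e = 5.0 / 0.3415 = 14.641
AUC_0→∞ = 183.5125 + 14.641 = 198.1535 µg/L·h

AUC = 198 µg/L·h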